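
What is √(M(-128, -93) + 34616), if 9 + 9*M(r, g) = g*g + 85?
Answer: √320269/3 ≈ 188.64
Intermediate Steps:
M(r, g) = 76/9 + g²/9 (M(r, g) = -1 + (g*g + 85)/9 = -1 + (g² + 85)/9 = -1 + (85 + g²)/9 = -1 + (85/9 + g²/9) = 76/9 + g²/9)
√(M(-128, -93) + 34616) = √((76/9 + (⅑)*(-93)²) + 34616) = √((76/9 + (⅑)*8649) + 34616) = √((76/9 + 961) + 34616) = √(8725/9 + 34616) = √(320269/9) = √320269/3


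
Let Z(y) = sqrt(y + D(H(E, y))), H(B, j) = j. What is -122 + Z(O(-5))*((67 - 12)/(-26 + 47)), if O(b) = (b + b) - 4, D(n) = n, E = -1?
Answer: -122 + 110*I*sqrt(7)/21 ≈ -122.0 + 13.859*I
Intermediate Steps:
O(b) = -4 + 2*b (O(b) = 2*b - 4 = -4 + 2*b)
Z(y) = sqrt(2)*sqrt(y) (Z(y) = sqrt(y + y) = sqrt(2*y) = sqrt(2)*sqrt(y))
-122 + Z(O(-5))*((67 - 12)/(-26 + 47)) = -122 + (sqrt(2)*sqrt(-4 + 2*(-5)))*((67 - 12)/(-26 + 47)) = -122 + (sqrt(2)*sqrt(-4 - 10))*(55/21) = -122 + (sqrt(2)*sqrt(-14))*(55*(1/21)) = -122 + (sqrt(2)*(I*sqrt(14)))*(55/21) = -122 + (2*I*sqrt(7))*(55/21) = -122 + 110*I*sqrt(7)/21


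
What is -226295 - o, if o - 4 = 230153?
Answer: -456452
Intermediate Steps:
o = 230157 (o = 4 + 230153 = 230157)
-226295 - o = -226295 - 1*230157 = -226295 - 230157 = -456452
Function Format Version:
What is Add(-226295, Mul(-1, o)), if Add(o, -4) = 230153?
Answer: -456452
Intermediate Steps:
o = 230157 (o = Add(4, 230153) = 230157)
Add(-226295, Mul(-1, o)) = Add(-226295, Mul(-1, 230157)) = Add(-226295, -230157) = -456452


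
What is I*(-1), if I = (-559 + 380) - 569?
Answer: 748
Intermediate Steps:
I = -748 (I = -179 - 569 = -748)
I*(-1) = -748*(-1) = 748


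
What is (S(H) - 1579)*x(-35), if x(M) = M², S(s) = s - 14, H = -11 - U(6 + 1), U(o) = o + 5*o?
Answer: -2016350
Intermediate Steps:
U(o) = 6*o
H = -53 (H = -11 - 6*(6 + 1) = -11 - 6*7 = -11 - 1*42 = -11 - 42 = -53)
S(s) = -14 + s
(S(H) - 1579)*x(-35) = ((-14 - 53) - 1579)*(-35)² = (-67 - 1579)*1225 = -1646*1225 = -2016350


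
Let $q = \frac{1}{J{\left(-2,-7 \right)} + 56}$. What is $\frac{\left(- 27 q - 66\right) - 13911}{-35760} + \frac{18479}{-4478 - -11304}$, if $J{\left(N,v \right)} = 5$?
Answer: $\frac{961028393}{310207570} \approx 3.098$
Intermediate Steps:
$q = \frac{1}{61}$ ($q = \frac{1}{5 + 56} = \frac{1}{61} \approx 0.016393$)
$\frac{\left(- 27 q - 66\right) - 13911}{-35760} + \frac{18479}{-4478 - -11304} = \frac{\left(\left(-27\right) \frac{1}{61} - 66\right) - 13911}{-35760} + \frac{18479}{-4478 - -11304} = \left(\left(- \frac{27}{61} - 66\right) - 13911\right) \left(- \frac{1}{35760}\right) + \frac{18479}{-4478 + 11304} = \left(- \frac{4053}{61} - 13911\right) \left(- \frac{1}{35760}\right) + \frac{18479}{6826} = \left(- \frac{852624}{61}\right) \left(- \frac{1}{35760}\right) + 18479 \cdot \frac{1}{6826} = \frac{17763}{45445} + \frac{18479}{6826} = \frac{961028393}{310207570}$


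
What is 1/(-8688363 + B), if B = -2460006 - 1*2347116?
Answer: -1/13495485 ≈ -7.4099e-8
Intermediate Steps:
B = -4807122 (B = -2460006 - 2347116 = -4807122)
1/(-8688363 + B) = 1/(-8688363 - 4807122) = 1/(-13495485) = -1/13495485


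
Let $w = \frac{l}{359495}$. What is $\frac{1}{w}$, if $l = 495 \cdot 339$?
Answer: $\frac{71899}{33561} \approx 2.1423$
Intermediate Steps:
$l = 167805$
$w = \frac{33561}{71899}$ ($w = \frac{167805}{359495} = 167805 \cdot \frac{1}{359495} = \frac{33561}{71899} \approx 0.46678$)
$\frac{1}{w} = \frac{1}{\frac{33561}{71899}} = \frac{71899}{33561}$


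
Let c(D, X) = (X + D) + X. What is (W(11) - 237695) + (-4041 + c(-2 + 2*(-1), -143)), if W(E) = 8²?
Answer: -241962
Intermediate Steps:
W(E) = 64
c(D, X) = D + 2*X (c(D, X) = (D + X) + X = D + 2*X)
(W(11) - 237695) + (-4041 + c(-2 + 2*(-1), -143)) = (64 - 237695) + (-4041 + ((-2 + 2*(-1)) + 2*(-143))) = -237631 + (-4041 + ((-2 - 2) - 286)) = -237631 + (-4041 + (-4 - 286)) = -237631 + (-4041 - 290) = -237631 - 4331 = -241962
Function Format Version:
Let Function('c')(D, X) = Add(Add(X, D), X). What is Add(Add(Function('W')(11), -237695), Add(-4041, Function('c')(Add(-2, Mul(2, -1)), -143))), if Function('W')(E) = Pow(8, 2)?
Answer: -241962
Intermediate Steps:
Function('W')(E) = 64
Function('c')(D, X) = Add(D, Mul(2, X)) (Function('c')(D, X) = Add(Add(D, X), X) = Add(D, Mul(2, X)))
Add(Add(Function('W')(11), -237695), Add(-4041, Function('c')(Add(-2, Mul(2, -1)), -143))) = Add(Add(64, -237695), Add(-4041, Add(Add(-2, Mul(2, -1)), Mul(2, -143)))) = Add(-237631, Add(-4041, Add(Add(-2, -2), -286))) = Add(-237631, Add(-4041, Add(-4, -286))) = Add(-237631, Add(-4041, -290)) = Add(-237631, -4331) = -241962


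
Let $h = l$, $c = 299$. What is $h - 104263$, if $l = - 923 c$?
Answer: $-380240$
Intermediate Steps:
$l = -275977$ ($l = \left(-923\right) 299 = -275977$)
$h = -275977$
$h - 104263 = -275977 - 104263 = -380240$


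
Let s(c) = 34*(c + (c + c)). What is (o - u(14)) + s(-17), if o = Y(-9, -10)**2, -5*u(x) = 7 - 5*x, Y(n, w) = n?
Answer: -8328/5 ≈ -1665.6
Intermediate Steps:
u(x) = -7/5 + x (u(x) = -(7 - 5*x)/5 = -7/5 + x)
s(c) = 102*c (s(c) = 34*(c + 2*c) = 34*(3*c) = 102*c)
o = 81 (o = (-9)**2 = 81)
(o - u(14)) + s(-17) = (81 - (-7/5 + 14)) + 102*(-17) = (81 - 1*63/5) - 1734 = (81 - 63/5) - 1734 = 342/5 - 1734 = -8328/5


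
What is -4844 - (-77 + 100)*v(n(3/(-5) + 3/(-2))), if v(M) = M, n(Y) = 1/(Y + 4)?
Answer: -92266/19 ≈ -4856.1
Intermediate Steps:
n(Y) = 1/(4 + Y)
-4844 - (-77 + 100)*v(n(3/(-5) + 3/(-2))) = -4844 - (-77 + 100)/(4 + (3/(-5) + 3/(-2))) = -4844 - 23/(4 + (3*(-⅕) + 3*(-½))) = -4844 - 23/(4 + (-⅗ - 3/2)) = -4844 - 23/(4 - 21/10) = -4844 - 23/19/10 = -4844 - 23*10/19 = -4844 - 1*230/19 = -4844 - 230/19 = -92266/19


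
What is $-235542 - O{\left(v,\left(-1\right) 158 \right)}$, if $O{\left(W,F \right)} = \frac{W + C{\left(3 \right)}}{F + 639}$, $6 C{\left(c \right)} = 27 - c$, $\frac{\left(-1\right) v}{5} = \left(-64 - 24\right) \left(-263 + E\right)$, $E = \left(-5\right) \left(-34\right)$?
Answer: $- \frac{113254786}{481} \approx -2.3546 \cdot 10^{5}$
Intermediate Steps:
$E = 170$
$v = -40920$ ($v = - 5 \left(-64 - 24\right) \left(-263 + 170\right) = - 5 \left(\left(-88\right) \left(-93\right)\right) = \left(-5\right) 8184 = -40920$)
$C{\left(c \right)} = \frac{9}{2} - \frac{c}{6}$ ($C{\left(c \right)} = \frac{27 - c}{6} = \frac{9}{2} - \frac{c}{6}$)
$O{\left(W,F \right)} = \frac{4 + W}{639 + F}$ ($O{\left(W,F \right)} = \frac{W + \left(\frac{9}{2} - \frac{1}{2}\right)}{F + 639} = \frac{W + \left(\frac{9}{2} - \frac{1}{2}\right)}{639 + F} = \frac{W + 4}{639 + F} = \frac{4 + W}{639 + F}$)
$-235542 - O{\left(v,\left(-1\right) 158 \right)} = -235542 - \frac{4 - 40920}{639 - 158} = -235542 - \frac{1}{639 - 158} \left(-40916\right) = -235542 - \frac{1}{481} \left(-40916\right) = -235542 - - \frac{40916}{481} = -235542 + \frac{40916}{481} = - \frac{113254786}{481}$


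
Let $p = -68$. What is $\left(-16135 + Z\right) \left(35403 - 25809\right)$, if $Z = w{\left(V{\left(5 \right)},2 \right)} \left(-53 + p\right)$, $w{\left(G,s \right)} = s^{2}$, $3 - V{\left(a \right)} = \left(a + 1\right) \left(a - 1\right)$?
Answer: $-159442686$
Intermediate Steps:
$V{\left(a \right)} = 3 - \left(1 + a\right) \left(-1 + a\right)$ ($V{\left(a \right)} = 3 - \left(a + 1\right) \left(a - 1\right) = 3 - \left(1 + a\right) \left(-1 + a\right)$)
$Z = -484$ ($Z = 2^{2} \left(-53 - 68\right) = 4 \left(-121\right) = -484$)
$\left(-16135 + Z\right) \left(35403 - 25809\right) = \left(-16135 - 484\right) \left(35403 - 25809\right) = \left(-16619\right) 9594 = -159442686$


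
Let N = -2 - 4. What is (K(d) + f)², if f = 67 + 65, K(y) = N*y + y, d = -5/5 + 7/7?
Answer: 17424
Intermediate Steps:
N = -6
d = 0 (d = -5*⅕ + 7*(⅐) = -1 + 1 = 0)
K(y) = -5*y (K(y) = -6*y + y = -5*y)
f = 132
(K(d) + f)² = (-5*0 + 132)² = (0 + 132)² = 132² = 17424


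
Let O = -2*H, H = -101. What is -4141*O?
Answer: -836482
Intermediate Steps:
O = 202 (O = -2*(-101) = 202)
-4141*O = -4141*202 = -836482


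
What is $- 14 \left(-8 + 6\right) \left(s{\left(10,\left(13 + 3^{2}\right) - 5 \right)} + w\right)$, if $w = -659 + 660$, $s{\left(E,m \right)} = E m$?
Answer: $4788$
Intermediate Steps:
$w = 1$
$- 14 \left(-8 + 6\right) \left(s{\left(10,\left(13 + 3^{2}\right) - 5 \right)} + w\right) = - 14 \left(-8 + 6\right) \left(10 \left(\left(13 + 3^{2}\right) - 5\right) + 1\right) = \left(-14\right) \left(-2\right) \left(10 \left(\left(13 + 9\right) - 5\right) + 1\right) = 28 \left(10 \left(22 - 5\right) + 1\right) = 28 \left(10 \cdot 17 + 1\right) = 28 \left(170 + 1\right) = 28 \cdot 171 = 4788$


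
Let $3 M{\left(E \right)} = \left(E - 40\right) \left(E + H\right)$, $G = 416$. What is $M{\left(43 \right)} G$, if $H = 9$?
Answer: $21632$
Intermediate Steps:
$M{\left(E \right)} = \frac{\left(-40 + E\right) \left(9 + E\right)}{3}$ ($M{\left(E \right)} = \frac{\left(E - 40\right) \left(E + 9\right)}{3} = \frac{\left(-40 + E\right) \left(9 + E\right)}{3}$)
$M{\left(43 \right)} G = \left(-120 - \frac{1333}{3} + \frac{43^{2}}{3}\right) 416 = \left(-120 - \frac{1333}{3} + \frac{1}{3} \cdot 1849\right) 416 = \left(-120 - \frac{1333}{3} + \frac{1849}{3}\right) 416 = 52 \cdot 416 = 21632$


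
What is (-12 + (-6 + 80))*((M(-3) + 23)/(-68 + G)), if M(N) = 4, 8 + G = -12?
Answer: -837/44 ≈ -19.023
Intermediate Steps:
G = -20 (G = -8 - 12 = -20)
(-12 + (-6 + 80))*((M(-3) + 23)/(-68 + G)) = (-12 + (-6 + 80))*((4 + 23)/(-68 - 20)) = (-12 + 74)*(27/(-88)) = 62*(27*(-1/88)) = 62*(-27/88) = -837/44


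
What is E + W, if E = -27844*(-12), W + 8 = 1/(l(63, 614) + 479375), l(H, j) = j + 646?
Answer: 160589766201/480635 ≈ 3.3412e+5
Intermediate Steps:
l(H, j) = 646 + j
W = -3845079/480635 (W = -8 + 1/((646 + 614) + 479375) = -8 + 1/(1260 + 479375) = -8 + 1/480635 = -3845079/480635 ≈ -8.0000)
E = 334128
E + W = 334128 - 3845079/480635 = 160589766201/480635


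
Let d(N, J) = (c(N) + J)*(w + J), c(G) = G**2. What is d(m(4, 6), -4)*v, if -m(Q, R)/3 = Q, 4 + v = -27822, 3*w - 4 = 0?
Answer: 31165120/3 ≈ 1.0388e+7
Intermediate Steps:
w = 4/3 (w = 4/3 + (1/3)*0 = 4/3 + 0 = 4/3 ≈ 1.3333)
v = -27826 (v = -4 - 27822 = -27826)
m(Q, R) = -3*Q
d(N, J) = (4/3 + J)*(J + N**2) (d(N, J) = (N**2 + J)*(4/3 + J) = (J + N**2)*(4/3 + J) = (4/3 + J)*(J + N**2))
d(m(4, 6), -4)*v = ((-4)**2 + (4/3)*(-4) + 4*(-3*4)**2/3 - 4*(-3*4)**2)*(-27826) = (16 - 16/3 + (4/3)*(-12)**2 - 4*(-12)**2)*(-27826) = (16 - 16/3 + (4/3)*144 - 4*144)*(-27826) = (16 - 16/3 + 192 - 576)*(-27826) = -1120/3*(-27826) = 31165120/3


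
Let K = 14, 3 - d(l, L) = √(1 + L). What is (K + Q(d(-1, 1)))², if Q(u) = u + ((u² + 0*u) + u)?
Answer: 1089 - 496*√2 ≈ 387.55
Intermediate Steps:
d(l, L) = 3 - √(1 + L)
Q(u) = u² + 2*u (Q(u) = u + ((u² + 0) + u) = u + (u² + u) = u + (u + u²) = u² + 2*u)
(K + Q(d(-1, 1)))² = (14 + (3 - √(1 + 1))*(2 + (3 - √(1 + 1))))² = (14 + (3 - √2)*(2 + (3 - √2)))² = (14 + (3 - √2)*(5 - √2))²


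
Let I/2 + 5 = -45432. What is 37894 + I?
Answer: -52980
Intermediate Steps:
I = -90874 (I = -10 + 2*(-45432) = -10 - 90864 = -90874)
37894 + I = 37894 - 90874 = -52980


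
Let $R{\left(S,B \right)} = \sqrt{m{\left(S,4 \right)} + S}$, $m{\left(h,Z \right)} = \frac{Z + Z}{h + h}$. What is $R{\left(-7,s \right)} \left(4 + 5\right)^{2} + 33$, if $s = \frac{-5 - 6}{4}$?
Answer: $33 + \frac{81 i \sqrt{371}}{7} \approx 33.0 + 222.88 i$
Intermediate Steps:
$s = - \frac{11}{4}$ ($s = \left(-5 - 6\right) \frac{1}{4} = \left(-11\right) \frac{1}{4} = - \frac{11}{4} \approx -2.75$)
$m{\left(h,Z \right)} = \frac{Z}{h}$ ($m{\left(h,Z \right)} = \frac{2 Z}{2 h} = 2 Z \frac{1}{2 h} = \frac{Z}{h}$)
$R{\left(S,B \right)} = \sqrt{S + \frac{4}{S}}$ ($R{\left(S,B \right)} = \sqrt{\frac{4}{S} + S} = \sqrt{S + \frac{4}{S}}$)
$R{\left(-7,s \right)} \left(4 + 5\right)^{2} + 33 = \sqrt{-7 + \frac{4}{-7}} \left(4 + 5\right)^{2} + 33 = \sqrt{-7 + 4 \left(- \frac{1}{7}\right)} 9^{2} + 33 = \sqrt{-7 - \frac{4}{7}} \cdot 81 + 33 = \sqrt{- \frac{53}{7}} \cdot 81 + 33 = \frac{i \sqrt{371}}{7} \cdot 81 + 33 = \frac{81 i \sqrt{371}}{7} + 33 = 33 + \frac{81 i \sqrt{371}}{7}$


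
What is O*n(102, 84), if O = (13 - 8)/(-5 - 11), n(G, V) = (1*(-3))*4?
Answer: 15/4 ≈ 3.7500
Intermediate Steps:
n(G, V) = -12 (n(G, V) = -3*4 = -12)
O = -5/16 (O = 5/(-16) = 5*(-1/16) = -5/16 ≈ -0.31250)
O*n(102, 84) = -5/16*(-12) = 15/4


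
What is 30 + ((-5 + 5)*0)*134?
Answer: 30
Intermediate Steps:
30 + ((-5 + 5)*0)*134 = 30 + (0*0)*134 = 30 + 0*134 = 30 + 0 = 30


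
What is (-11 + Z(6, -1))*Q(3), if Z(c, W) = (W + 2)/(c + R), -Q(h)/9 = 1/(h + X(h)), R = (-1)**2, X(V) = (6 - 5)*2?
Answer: 684/35 ≈ 19.543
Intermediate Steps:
X(V) = 2 (X(V) = 1*2 = 2)
R = 1
Q(h) = -9/(2 + h) (Q(h) = -9/(h + 2) = -9/(2 + h))
Z(c, W) = (2 + W)/(1 + c) (Z(c, W) = (W + 2)/(c + 1) = (2 + W)/(1 + c))
(-11 + Z(6, -1))*Q(3) = (-11 + (2 - 1)/(1 + 6))*(-9/(2 + 3)) = (-11 + 1/7)*(-9/5) = -76/7*(-9/5) = 684/35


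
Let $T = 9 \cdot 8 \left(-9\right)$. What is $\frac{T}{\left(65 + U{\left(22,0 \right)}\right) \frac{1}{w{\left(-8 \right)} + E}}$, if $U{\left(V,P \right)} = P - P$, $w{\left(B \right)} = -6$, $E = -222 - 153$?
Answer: $\frac{246888}{65} \approx 3798.3$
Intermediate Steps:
$E = -375$ ($E = -222 - 153 = -375$)
$U{\left(V,P \right)} = 0$
$T = -648$ ($T = 72 \left(-9\right) = -648$)
$\frac{T}{\left(65 + U{\left(22,0 \right)}\right) \frac{1}{w{\left(-8 \right)} + E}} = - \frac{648}{\left(65 + 0\right) \frac{1}{-6 - 375}} = - \frac{648}{65 \frac{1}{-381}} = - \frac{648}{65 \left(- \frac{1}{381}\right)} = - \frac{648}{- \frac{65}{381}} = \left(-648\right) \left(- \frac{381}{65}\right) = \frac{246888}{65}$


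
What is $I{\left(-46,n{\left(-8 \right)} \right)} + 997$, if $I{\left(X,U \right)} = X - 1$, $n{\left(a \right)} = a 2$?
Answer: $950$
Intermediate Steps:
$n{\left(a \right)} = 2 a$
$I{\left(X,U \right)} = -1 + X$ ($I{\left(X,U \right)} = X - 1 = -1 + X$)
$I{\left(-46,n{\left(-8 \right)} \right)} + 997 = \left(-1 - 46\right) + 997 = -47 + 997 = 950$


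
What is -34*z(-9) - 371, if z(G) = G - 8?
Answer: 207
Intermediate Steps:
z(G) = -8 + G
-34*z(-9) - 371 = -34*(-8 - 9) - 371 = -34*(-17) - 371 = 578 - 371 = 207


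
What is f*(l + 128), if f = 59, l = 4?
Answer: 7788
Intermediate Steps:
f*(l + 128) = 59*(4 + 128) = 59*132 = 7788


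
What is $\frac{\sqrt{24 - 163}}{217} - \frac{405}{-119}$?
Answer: $\frac{405}{119} + \frac{i \sqrt{139}}{217} \approx 3.4034 + 0.054331 i$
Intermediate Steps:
$\frac{\sqrt{24 - 163}}{217} - \frac{405}{-119} = \sqrt{-139} \cdot \frac{1}{217} - - \frac{405}{119} = i \sqrt{139} \cdot \frac{1}{217} + \frac{405}{119} = \frac{i \sqrt{139}}{217} + \frac{405}{119} = \frac{405}{119} + \frac{i \sqrt{139}}{217}$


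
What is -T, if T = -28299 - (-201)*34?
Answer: 21465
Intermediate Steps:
T = -21465 (T = -28299 - 1*(-6834) = -28299 + 6834 = -21465)
-T = -1*(-21465) = 21465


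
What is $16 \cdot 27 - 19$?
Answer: $413$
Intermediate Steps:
$16 \cdot 27 - 19 = 432 - 19 = 413$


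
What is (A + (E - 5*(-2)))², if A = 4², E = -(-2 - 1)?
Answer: 841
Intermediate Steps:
E = 3 (E = -1*(-3) = 3)
A = 16
(A + (E - 5*(-2)))² = (16 + (3 - 5*(-2)))² = (16 + (3 + 10))² = (16 + 13)² = 29² = 841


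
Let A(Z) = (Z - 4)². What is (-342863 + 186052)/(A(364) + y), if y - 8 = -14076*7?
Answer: -156811/31076 ≈ -5.0461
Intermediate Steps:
y = -98524 (y = 8 - 14076*7 = 8 - 98532 = -98524)
A(Z) = (-4 + Z)²
(-342863 + 186052)/(A(364) + y) = (-342863 + 186052)/((-4 + 364)² - 98524) = -156811/(360² - 98524) = -156811/(129600 - 98524) = -156811/31076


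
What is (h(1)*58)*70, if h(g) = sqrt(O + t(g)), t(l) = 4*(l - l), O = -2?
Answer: 4060*I*sqrt(2) ≈ 5741.7*I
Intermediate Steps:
t(l) = 0 (t(l) = 4*0 = 0)
h(g) = I*sqrt(2) (h(g) = sqrt(-2 + 0) = sqrt(-2) = I*sqrt(2))
(h(1)*58)*70 = ((I*sqrt(2))*58)*70 = (58*I*sqrt(2))*70 = 4060*I*sqrt(2)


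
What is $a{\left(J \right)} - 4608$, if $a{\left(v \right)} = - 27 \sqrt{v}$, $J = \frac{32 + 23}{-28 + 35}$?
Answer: $-4608 - \frac{27 \sqrt{385}}{7} \approx -4683.7$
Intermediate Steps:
$J = \frac{55}{7} \approx 7.8571$
$a{\left(J \right)} - 4608 = - 27 \sqrt{\frac{55}{7}} - 4608 = - 27 \frac{\sqrt{385}}{7} - 4608 = - \frac{27 \sqrt{385}}{7} - 4608 = -4608 - \frac{27 \sqrt{385}}{7}$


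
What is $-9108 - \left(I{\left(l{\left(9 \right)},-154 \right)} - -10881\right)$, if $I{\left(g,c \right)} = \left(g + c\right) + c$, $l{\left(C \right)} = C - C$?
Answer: $-19681$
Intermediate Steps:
$l{\left(C \right)} = 0$
$I{\left(g,c \right)} = g + 2 c$ ($I{\left(g,c \right)} = \left(c + g\right) + c = g + 2 c$)
$-9108 - \left(I{\left(l{\left(9 \right)},-154 \right)} - -10881\right) = -9108 - \left(\left(0 + 2 \left(-154\right)\right) - -10881\right) = -9108 - \left(\left(0 - 308\right) + 10881\right) = -9108 - \left(-308 + 10881\right) = -9108 - 10573 = -19681$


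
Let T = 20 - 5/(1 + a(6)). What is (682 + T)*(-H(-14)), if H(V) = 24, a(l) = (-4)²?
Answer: -286296/17 ≈ -16841.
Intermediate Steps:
a(l) = 16
T = 335/17 (T = 20 - 5/(1 + 16) = 20 - 5/17 = 335/17 ≈ 19.706)
(682 + T)*(-H(-14)) = (682 + 335/17)*(-1*24) = (11929/17)*(-24) = -286296/17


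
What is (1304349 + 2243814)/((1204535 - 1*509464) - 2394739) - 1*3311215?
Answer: -1875989908261/566556 ≈ -3.3112e+6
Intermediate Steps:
(1304349 + 2243814)/((1204535 - 1*509464) - 2394739) - 1*3311215 = 3548163/((1204535 - 509464) - 2394739) - 3311215 = 3548163/(695071 - 2394739) - 3311215 = 3548163/(-1699668) - 3311215 = 3548163*(-1/1699668) - 3311215 = -1182721/566556 - 3311215 = -1875989908261/566556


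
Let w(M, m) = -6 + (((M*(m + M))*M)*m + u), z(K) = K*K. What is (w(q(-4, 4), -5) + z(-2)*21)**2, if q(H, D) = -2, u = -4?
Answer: 45796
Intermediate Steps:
z(K) = K**2
w(M, m) = -10 + m*M**2*(M + m) (w(M, m) = -6 + (((M*(m + M))*M)*m - 4) = -6 + (((M*(M + m))*M)*m - 4) = -6 + ((M**2*(M + m))*m - 4) = -6 + (m*M**2*(M + m) - 4) = -6 + (-4 + m*M**2*(M + m)) = -10 + m*M**2*(M + m))
(w(q(-4, 4), -5) + z(-2)*21)**2 = ((-10 - 5*(-2)**3 + (-2)**2*(-5)**2) + (-2)**2*21)**2 = ((-10 - 5*(-8) + 4*25) + 4*21)**2 = ((-10 + 40 + 100) + 84)**2 = (130 + 84)**2 = 214**2 = 45796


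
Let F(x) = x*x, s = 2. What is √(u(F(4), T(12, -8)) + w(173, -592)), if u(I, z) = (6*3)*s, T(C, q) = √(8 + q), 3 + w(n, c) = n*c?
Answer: I*√102383 ≈ 319.97*I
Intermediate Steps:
w(n, c) = -3 + c*n (w(n, c) = -3 + n*c = -3 + c*n)
F(x) = x²
u(I, z) = 36 (u(I, z) = (6*3)*2 = 18*2 = 36)
√(u(F(4), T(12, -8)) + w(173, -592)) = √(36 + (-3 - 592*173)) = √(36 + (-3 - 102416)) = √(36 - 102419) = √(-102383) = I*√102383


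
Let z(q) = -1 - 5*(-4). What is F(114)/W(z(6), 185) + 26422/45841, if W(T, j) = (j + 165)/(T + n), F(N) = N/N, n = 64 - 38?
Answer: 2262109/3208870 ≈ 0.70496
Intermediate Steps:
n = 26
z(q) = 19 (z(q) = -1 + 20 = 19)
F(N) = 1
W(T, j) = (165 + j)/(26 + T) (W(T, j) = (j + 165)/(T + 26) = (165 + j)/(26 + T))
F(114)/W(z(6), 185) + 26422/45841 = 1/((165 + 185)/(26 + 19)) + 26422/45841 = 1/(350/45) + 26422*(1/45841) = 1/((1/45)*350) + 26422/45841 = 1/(70/9) + 26422/45841 = 1*(9/70) + 26422/45841 = 9/70 + 26422/45841 = 2262109/3208870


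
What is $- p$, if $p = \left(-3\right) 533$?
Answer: $1599$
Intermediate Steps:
$p = -1599$
$- p = \left(-1\right) \left(-1599\right) = 1599$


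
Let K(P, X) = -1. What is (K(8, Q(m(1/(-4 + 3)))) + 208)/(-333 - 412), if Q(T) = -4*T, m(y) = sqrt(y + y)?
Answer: -207/745 ≈ -0.27785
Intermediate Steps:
m(y) = sqrt(2)*sqrt(y) (m(y) = sqrt(2*y) = sqrt(2)*sqrt(y))
(K(8, Q(m(1/(-4 + 3)))) + 208)/(-333 - 412) = (-1 + 208)/(-333 - 412) = 207/(-745) = 207*(-1/745) = -207/745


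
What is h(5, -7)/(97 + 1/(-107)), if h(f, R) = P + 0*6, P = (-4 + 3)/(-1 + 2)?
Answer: -107/10378 ≈ -0.010310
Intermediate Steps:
P = -1 (P = -1/1 = -1*1 = -1)
h(f, R) = -1 (h(f, R) = -1 + 0*6 = -1 + 0 = -1)
h(5, -7)/(97 + 1/(-107)) = -1/(97 + 1/(-107)) = -1/(97 - 1/107) = -1/(10378/107) = (107/10378)*(-1) = -107/10378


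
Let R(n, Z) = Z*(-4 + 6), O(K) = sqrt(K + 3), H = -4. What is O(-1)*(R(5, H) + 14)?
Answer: 6*sqrt(2) ≈ 8.4853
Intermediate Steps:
O(K) = sqrt(3 + K)
R(n, Z) = 2*Z (R(n, Z) = Z*2 = 2*Z)
O(-1)*(R(5, H) + 14) = sqrt(3 - 1)*(2*(-4) + 14) = sqrt(2)*(-8 + 14) = sqrt(2)*6 = 6*sqrt(2)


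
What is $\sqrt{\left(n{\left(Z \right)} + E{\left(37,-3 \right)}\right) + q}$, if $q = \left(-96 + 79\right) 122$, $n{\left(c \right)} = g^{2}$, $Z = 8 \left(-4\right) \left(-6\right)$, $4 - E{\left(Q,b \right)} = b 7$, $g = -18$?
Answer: $5 i \sqrt{69} \approx 41.533 i$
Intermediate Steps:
$E{\left(Q,b \right)} = 4 - 7 b$ ($E{\left(Q,b \right)} = 4 - b 7 = 4 - 7 b$)
$Z = 192$ ($Z = \left(-32\right) \left(-6\right) = 192$)
$n{\left(c \right)} = 324$ ($n{\left(c \right)} = \left(-18\right)^{2} = 324$)
$q = -2074$ ($q = \left(-17\right) 122 = -2074$)
$\sqrt{\left(n{\left(Z \right)} + E{\left(37,-3 \right)}\right) + q} = \sqrt{\left(324 + \left(4 - -21\right)\right) - 2074} = \sqrt{\left(324 + \left(4 + 21\right)\right) - 2074} = \sqrt{\left(324 + 25\right) - 2074} = \sqrt{349 - 2074} = \sqrt{-1725} = 5 i \sqrt{69}$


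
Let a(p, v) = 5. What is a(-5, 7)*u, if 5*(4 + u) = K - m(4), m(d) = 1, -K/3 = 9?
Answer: -48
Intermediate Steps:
K = -27 (K = -3*9 = -27)
u = -48/5 (u = -4 + (-27 - 1*1)/5 = -4 + (-27 - 1)/5 = -4 + (1/5)*(-28) = -4 - 28/5 = -48/5 ≈ -9.6000)
a(-5, 7)*u = 5*(-48/5) = -48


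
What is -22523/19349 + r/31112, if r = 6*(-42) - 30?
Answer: -353095997/300993044 ≈ -1.1731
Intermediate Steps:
r = -282 (r = -252 - 30 = -282)
-22523/19349 + r/31112 = -22523/19349 - 282/31112 = -22523*1/19349 - 282*1/31112 = -22523/19349 - 141/15556 = -353095997/300993044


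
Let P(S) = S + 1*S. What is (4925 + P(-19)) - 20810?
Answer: -15923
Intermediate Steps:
P(S) = 2*S (P(S) = S + S = 2*S)
(4925 + P(-19)) - 20810 = (4925 + 2*(-19)) - 20810 = (4925 - 38) - 20810 = 4887 - 20810 = -15923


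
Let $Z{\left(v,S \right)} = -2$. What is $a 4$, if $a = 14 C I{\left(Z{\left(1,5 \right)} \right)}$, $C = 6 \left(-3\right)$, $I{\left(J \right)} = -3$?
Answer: $3024$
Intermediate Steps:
$C = -18$
$a = 756$ ($a = 14 \left(-18\right) \left(-3\right) = \left(-252\right) \left(-3\right) = 756$)
$a 4 = 756 \cdot 4 = 3024$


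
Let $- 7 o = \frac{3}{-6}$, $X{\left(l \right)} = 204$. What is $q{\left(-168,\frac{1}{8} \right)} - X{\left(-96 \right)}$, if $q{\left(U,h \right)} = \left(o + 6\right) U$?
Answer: $-1224$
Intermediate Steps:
$o = \frac{1}{14}$ ($o = - \frac{3 \frac{1}{-6}}{7} = - \frac{3 \left(- \frac{1}{6}\right)}{7} = \left(- \frac{1}{7}\right) \left(- \frac{1}{2}\right) = \frac{1}{14} \approx 0.071429$)
$q{\left(U,h \right)} = \frac{85 U}{14}$ ($q{\left(U,h \right)} = \left(\frac{1}{14} + 6\right) U = \frac{85 U}{14}$)
$q{\left(-168,\frac{1}{8} \right)} - X{\left(-96 \right)} = \frac{85}{14} \left(-168\right) - 204 = -1020 - 204 = -1224$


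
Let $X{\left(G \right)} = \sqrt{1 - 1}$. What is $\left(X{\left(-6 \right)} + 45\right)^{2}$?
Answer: $2025$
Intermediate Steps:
$X{\left(G \right)} = 0$ ($X{\left(G \right)} = \sqrt{0} = 0$)
$\left(X{\left(-6 \right)} + 45\right)^{2} = \left(0 + 45\right)^{2} = 45^{2} = 2025$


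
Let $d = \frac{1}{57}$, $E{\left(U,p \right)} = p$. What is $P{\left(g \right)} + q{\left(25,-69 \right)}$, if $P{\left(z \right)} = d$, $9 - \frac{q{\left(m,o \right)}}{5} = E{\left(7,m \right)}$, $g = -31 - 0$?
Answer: $- \frac{4559}{57} \approx -79.982$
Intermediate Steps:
$g = -31$ ($g = -31 + 0 = -31$)
$d = \frac{1}{57} \approx 0.017544$
$q{\left(m,o \right)} = 45 - 5 m$
$P{\left(z \right)} = \frac{1}{57}$
$P{\left(g \right)} + q{\left(25,-69 \right)} = \frac{1}{57} + \left(45 - 125\right) = \frac{1}{57} - 80 = - \frac{4559}{57}$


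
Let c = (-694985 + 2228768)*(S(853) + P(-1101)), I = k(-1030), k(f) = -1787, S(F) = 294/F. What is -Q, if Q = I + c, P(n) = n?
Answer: 1440007497908/853 ≈ 1.6882e+9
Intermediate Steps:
I = -1787
c = -1440005973597/853 (c = (-694985 + 2228768)*(294/853 - 1101) = 1533783*(294*(1/853) - 1101) = 1533783*(294/853 - 1101) = 1533783*(-938859/853) = -1440005973597/853 ≈ -1.6882e+9)
Q = -1440007497908/853 (Q = -1787 - 1440005973597/853 = -1440007497908/853 ≈ -1.6882e+9)
-Q = -1*(-1440007497908/853) = 1440007497908/853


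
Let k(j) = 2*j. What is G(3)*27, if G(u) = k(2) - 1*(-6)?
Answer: 270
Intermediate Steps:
G(u) = 10 (G(u) = 2*2 - 1*(-6) = 4 + 6 = 10)
G(3)*27 = 10*27 = 270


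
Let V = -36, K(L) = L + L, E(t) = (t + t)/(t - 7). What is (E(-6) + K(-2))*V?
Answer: 1440/13 ≈ 110.77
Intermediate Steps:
E(t) = 2*t/(-7 + t) (E(t) = (2*t)/(-7 + t) = 2*t/(-7 + t))
K(L) = 2*L
(E(-6) + K(-2))*V = (2*(-6)/(-7 - 6) + 2*(-2))*(-36) = (2*(-6)/(-13) - 4)*(-36) = (2*(-6)*(-1/13) - 4)*(-36) = (12/13 - 4)*(-36) = -40/13*(-36) = 1440/13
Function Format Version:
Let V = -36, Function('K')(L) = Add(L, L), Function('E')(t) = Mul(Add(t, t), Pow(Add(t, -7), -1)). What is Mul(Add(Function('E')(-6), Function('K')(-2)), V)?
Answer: Rational(1440, 13) ≈ 110.77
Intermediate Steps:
Function('E')(t) = Mul(2, t, Pow(Add(-7, t), -1)) (Function('E')(t) = Mul(Mul(2, t), Pow(Add(-7, t), -1)) = Mul(2, t, Pow(Add(-7, t), -1)))
Function('K')(L) = Mul(2, L)
Mul(Add(Function('E')(-6), Function('K')(-2)), V) = Mul(Add(Mul(2, -6, Pow(Add(-7, -6), -1)), Mul(2, -2)), -36) = Mul(Add(Mul(2, -6, Pow(-13, -1)), -4), -36) = Mul(Add(Mul(2, -6, Rational(-1, 13)), -4), -36) = Mul(Add(Rational(12, 13), -4), -36) = Mul(Rational(-40, 13), -36) = Rational(1440, 13)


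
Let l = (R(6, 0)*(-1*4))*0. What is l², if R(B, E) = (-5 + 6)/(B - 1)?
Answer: 0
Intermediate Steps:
R(B, E) = 1/(-1 + B)
l = 0 (l = ((-1*4)/(-1 + 6))*0 = (-4/5)*0 = ((⅕)*(-4))*0 = -⅘*0 = 0)
l² = 0² = 0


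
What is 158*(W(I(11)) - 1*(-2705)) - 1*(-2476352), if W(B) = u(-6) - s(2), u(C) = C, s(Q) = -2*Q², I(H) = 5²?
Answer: 2904058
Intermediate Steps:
I(H) = 25
W(B) = 2 (W(B) = -6 - (-2)*2² = -6 - (-2)*4 = -6 - 1*(-8) = -6 + 8 = 2)
158*(W(I(11)) - 1*(-2705)) - 1*(-2476352) = 158*(2 - 1*(-2705)) - 1*(-2476352) = 158*(2 + 2705) + 2476352 = 158*2707 + 2476352 = 427706 + 2476352 = 2904058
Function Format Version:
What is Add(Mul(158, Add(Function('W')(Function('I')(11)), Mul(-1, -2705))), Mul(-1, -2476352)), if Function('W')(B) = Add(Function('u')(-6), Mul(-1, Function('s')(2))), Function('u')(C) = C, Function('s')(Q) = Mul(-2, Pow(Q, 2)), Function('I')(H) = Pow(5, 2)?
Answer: 2904058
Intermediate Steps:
Function('I')(H) = 25
Function('W')(B) = 2 (Function('W')(B) = Add(-6, Mul(-1, Mul(-2, Pow(2, 2)))) = Add(-6, Mul(-1, Mul(-2, 4))) = Add(-6, Mul(-1, -8)) = Add(-6, 8) = 2)
Add(Mul(158, Add(Function('W')(Function('I')(11)), Mul(-1, -2705))), Mul(-1, -2476352)) = Add(Mul(158, Add(2, Mul(-1, -2705))), Mul(-1, -2476352)) = Add(Mul(158, Add(2, 2705)), 2476352) = Add(Mul(158, 2707), 2476352) = Add(427706, 2476352) = 2904058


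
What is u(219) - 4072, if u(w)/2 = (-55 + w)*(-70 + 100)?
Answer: 5768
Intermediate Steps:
u(w) = -3300 + 60*w (u(w) = 2*((-55 + w)*(-70 + 100)) = 2*((-55 + w)*30) = 2*(-1650 + 30*w) = -3300 + 60*w)
u(219) - 4072 = (-3300 + 60*219) - 4072 = (-3300 + 13140) - 4072 = 9840 - 4072 = 5768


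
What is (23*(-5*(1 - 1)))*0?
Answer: 0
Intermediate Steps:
(23*(-5*(1 - 1)))*0 = (23*(-5*0))*0 = (23*0)*0 = 0*0 = 0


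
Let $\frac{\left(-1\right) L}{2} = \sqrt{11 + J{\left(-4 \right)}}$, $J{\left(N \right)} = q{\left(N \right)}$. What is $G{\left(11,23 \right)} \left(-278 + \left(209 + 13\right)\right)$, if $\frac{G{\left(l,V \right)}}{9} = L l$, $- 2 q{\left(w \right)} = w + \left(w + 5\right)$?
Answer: $27720 \sqrt{2} \approx 39202.0$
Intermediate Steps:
$q{\left(w \right)} = - \frac{5}{2} - w$ ($q{\left(w \right)} = - \frac{w + \left(w + 5\right)}{2} = - \frac{w + \left(5 + w\right)}{2} = - \frac{5 + 2 w}{2} = - \frac{5}{2} - w$)
$J{\left(N \right)} = - \frac{5}{2} - N$
$L = - 5 \sqrt{2}$ ($L = - 2 \sqrt{11 - - \frac{3}{2}} = - 2 \sqrt{11 + \left(- \frac{5}{2} + 4\right)} = - 2 \sqrt{11 + \frac{3}{2}} = - 2 \sqrt{\frac{25}{2}} = - 2 \frac{5 \sqrt{2}}{2} = - 5 \sqrt{2} \approx -7.0711$)
$G{\left(l,V \right)} = - 45 l \sqrt{2}$ ($G{\left(l,V \right)} = 9 - 5 \sqrt{2} l = 9 \left(- 5 l \sqrt{2}\right) = - 45 l \sqrt{2}$)
$G{\left(11,23 \right)} \left(-278 + \left(209 + 13\right)\right) = \left(-45\right) 11 \sqrt{2} \left(-278 + \left(209 + 13\right)\right) = - 495 \sqrt{2} \left(-278 + 222\right) = - 495 \sqrt{2} \left(-56\right) = 27720 \sqrt{2}$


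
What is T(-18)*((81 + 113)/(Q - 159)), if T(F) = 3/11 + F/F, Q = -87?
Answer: -1358/1353 ≈ -1.0037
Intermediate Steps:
T(F) = 14/11 (T(F) = 3*(1/11) + 1 = 3/11 + 1 = 14/11)
T(-18)*((81 + 113)/(Q - 159)) = 14*((81 + 113)/(-87 - 159))/11 = 14*(194/(-246))/11 = 14*(194*(-1/246))/11 = (14/11)*(-97/123) = -1358/1353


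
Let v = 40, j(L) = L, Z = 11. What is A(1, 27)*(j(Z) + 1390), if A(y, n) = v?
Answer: 56040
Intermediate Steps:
A(y, n) = 40
A(1, 27)*(j(Z) + 1390) = 40*(11 + 1390) = 40*1401 = 56040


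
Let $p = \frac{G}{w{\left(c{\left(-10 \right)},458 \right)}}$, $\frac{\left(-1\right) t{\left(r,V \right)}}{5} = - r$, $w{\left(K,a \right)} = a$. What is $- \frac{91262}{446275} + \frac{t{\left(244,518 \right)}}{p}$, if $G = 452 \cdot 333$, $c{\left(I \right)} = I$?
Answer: $\frac{58906056952}{16792881975} \approx 3.5078$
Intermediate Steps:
$G = 150516$
$t{\left(r,V \right)} = 5 r$ ($t{\left(r,V \right)} = - 5 \left(- r\right) = 5 r$)
$p = \frac{75258}{229}$ ($p = \frac{150516}{458} = 150516 \cdot \frac{1}{458} = \frac{75258}{229} \approx 328.64$)
$- \frac{91262}{446275} + \frac{t{\left(244,518 \right)}}{p} = - \frac{91262}{446275} + \frac{5 \cdot 244}{\frac{75258}{229}} = \left(-91262\right) \frac{1}{446275} + 1220 \cdot \frac{229}{75258} = - \frac{91262}{446275} + \frac{139690}{37629} = \frac{58906056952}{16792881975}$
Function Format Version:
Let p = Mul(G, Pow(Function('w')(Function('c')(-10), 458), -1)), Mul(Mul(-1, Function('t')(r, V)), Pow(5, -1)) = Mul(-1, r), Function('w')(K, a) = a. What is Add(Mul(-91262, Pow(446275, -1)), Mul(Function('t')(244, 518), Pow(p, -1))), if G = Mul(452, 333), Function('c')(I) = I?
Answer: Rational(58906056952, 16792881975) ≈ 3.5078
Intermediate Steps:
G = 150516
Function('t')(r, V) = Mul(5, r) (Function('t')(r, V) = Mul(-5, Mul(-1, r)) = Mul(5, r))
p = Rational(75258, 229) (p = Mul(150516, Pow(458, -1)) = Mul(150516, Rational(1, 458)) = Rational(75258, 229) ≈ 328.64)
Add(Mul(-91262, Pow(446275, -1)), Mul(Function('t')(244, 518), Pow(p, -1))) = Add(Mul(-91262, Pow(446275, -1)), Mul(Mul(5, 244), Pow(Rational(75258, 229), -1))) = Add(Mul(-91262, Rational(1, 446275)), Mul(1220, Rational(229, 75258))) = Add(Rational(-91262, 446275), Rational(139690, 37629)) = Rational(58906056952, 16792881975)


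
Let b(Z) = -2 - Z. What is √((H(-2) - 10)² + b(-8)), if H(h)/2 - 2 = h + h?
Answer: √202 ≈ 14.213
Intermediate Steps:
H(h) = 4 + 4*h (H(h) = 4 + 2*(h + h) = 4 + 2*(2*h) = 4 + 4*h)
√((H(-2) - 10)² + b(-8)) = √(((4 + 4*(-2)) - 10)² + (-2 - 1*(-8))) = √(((4 - 8) - 10)² + (-2 + 8)) = √((-4 - 10)² + 6) = √((-14)² + 6) = √(196 + 6) = √202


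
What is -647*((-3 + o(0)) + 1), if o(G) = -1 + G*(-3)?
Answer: 1941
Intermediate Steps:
o(G) = -1 - 3*G
-647*((-3 + o(0)) + 1) = -647*((-3 + (-1 - 3*0)) + 1) = -647*((-3 + (-1 + 0)) + 1) = -647*((-3 - 1) + 1) = -647*(-4 + 1) = -647*(-3) = 1941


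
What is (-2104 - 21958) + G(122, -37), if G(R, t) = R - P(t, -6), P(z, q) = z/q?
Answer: -143677/6 ≈ -23946.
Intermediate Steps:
G(R, t) = R + t/6 (G(R, t) = R - t/(-6) = R - t*(-1)/6 = R - (-1)*t/6 = R + t/6)
(-2104 - 21958) + G(122, -37) = (-2104 - 21958) + (122 + (1/6)*(-37)) = -24062 + (122 - 37/6) = -24062 + 695/6 = -143677/6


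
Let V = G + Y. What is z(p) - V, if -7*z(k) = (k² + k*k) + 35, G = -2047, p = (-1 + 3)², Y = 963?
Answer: 7521/7 ≈ 1074.4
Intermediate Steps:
p = 4 (p = 2² = 4)
V = -1084 (V = -2047 + 963 = -1084)
z(k) = -5 - 2*k²/7 (z(k) = -((k² + k*k) + 35)/7 = -((k² + k²) + 35)/7 = -(2*k² + 35)/7 = -(35 + 2*k²)/7 = -5 - 2*k²/7)
z(p) - V = (-5 - 2/7*4²) - 1*(-1084) = (-5 - 2/7*16) + 1084 = (-5 - 32/7) + 1084 = -67/7 + 1084 = 7521/7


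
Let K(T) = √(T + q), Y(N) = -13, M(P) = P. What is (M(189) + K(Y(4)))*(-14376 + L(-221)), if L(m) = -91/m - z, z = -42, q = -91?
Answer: -46053819/17 - 487342*I*√26/17 ≈ -2.709e+6 - 1.4617e+5*I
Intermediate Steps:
K(T) = √(-91 + T) (K(T) = √(T - 91) = √(-91 + T))
L(m) = 42 - 91/m (L(m) = -91/m - 1*(-42) = -91/m + 42 = 42 - 91/m)
(M(189) + K(Y(4)))*(-14376 + L(-221)) = (189 + √(-91 - 13))*(-14376 + (42 - 91/(-221))) = (189 + √(-104))*(-14376 + (42 - 91*(-1/221))) = (189 + 2*I*√26)*(-14376 + (42 + 7/17)) = (189 + 2*I*√26)*(-14376 + 721/17) = (189 + 2*I*√26)*(-243671/17) = -46053819/17 - 487342*I*√26/17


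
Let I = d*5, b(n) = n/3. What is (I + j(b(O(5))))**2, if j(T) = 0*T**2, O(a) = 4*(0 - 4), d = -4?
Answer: 400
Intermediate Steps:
O(a) = -16 (O(a) = 4*(-4) = -16)
b(n) = n/3 (b(n) = n*(1/3) = n/3)
I = -20 (I = -4*5 = -20)
j(T) = 0
(I + j(b(O(5))))**2 = (-20 + 0)**2 = (-20)**2 = 400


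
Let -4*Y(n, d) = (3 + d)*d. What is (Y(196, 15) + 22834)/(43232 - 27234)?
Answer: 45533/31996 ≈ 1.4231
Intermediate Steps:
Y(n, d) = -d*(3 + d)/4 (Y(n, d) = -(3 + d)*d/4 = -d*(3 + d)/4)
(Y(196, 15) + 22834)/(43232 - 27234) = (-1/4*15*(3 + 15) + 22834)/(43232 - 27234) = (-1/4*15*18 + 22834)/15998 = (-135/2 + 22834)*(1/15998) = (45533/2)*(1/15998) = 45533/31996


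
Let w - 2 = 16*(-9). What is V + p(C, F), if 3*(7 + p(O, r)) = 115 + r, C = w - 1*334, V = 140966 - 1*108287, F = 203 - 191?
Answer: 98143/3 ≈ 32714.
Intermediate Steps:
w = -142 (w = 2 + 16*(-9) = 2 - 144 = -142)
F = 12
V = 32679 (V = 140966 - 108287 = 32679)
C = -476 (C = -142 - 1*334 = -142 - 334 = -476)
p(O, r) = 94/3 + r/3 (p(O, r) = -7 + (115 + r)/3 = -7 + (115/3 + r/3) = 94/3 + r/3)
V + p(C, F) = 32679 + (94/3 + (⅓)*12) = 32679 + (94/3 + 4) = 32679 + 106/3 = 98143/3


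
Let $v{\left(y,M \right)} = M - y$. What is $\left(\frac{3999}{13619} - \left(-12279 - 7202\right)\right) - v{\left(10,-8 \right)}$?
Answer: $\frac{265560880}{13619} \approx 19499.0$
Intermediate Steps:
$\left(\frac{3999}{13619} - \left(-12279 - 7202\right)\right) - v{\left(10,-8 \right)} = \left(\frac{3999}{13619} - \left(-12279 - 7202\right)\right) - \left(-8 - 10\right) = \left(3999 \cdot \frac{1}{13619} - \left(-12279 - 7202\right)\right) - \left(-8 - 10\right) = \left(\frac{3999}{13619} - -19481\right) - -18 = \left(\frac{3999}{13619} + 19481\right) + 18 = \frac{265315738}{13619} + 18 = \frac{265560880}{13619}$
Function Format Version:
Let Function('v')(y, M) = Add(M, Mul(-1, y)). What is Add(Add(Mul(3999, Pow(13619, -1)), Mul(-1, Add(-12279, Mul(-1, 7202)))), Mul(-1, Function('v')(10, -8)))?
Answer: Rational(265560880, 13619) ≈ 19499.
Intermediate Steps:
Add(Add(Mul(3999, Pow(13619, -1)), Mul(-1, Add(-12279, Mul(-1, 7202)))), Mul(-1, Function('v')(10, -8))) = Add(Add(Mul(3999, Pow(13619, -1)), Mul(-1, Add(-12279, Mul(-1, 7202)))), Mul(-1, Add(-8, Mul(-1, 10)))) = Add(Add(Mul(3999, Rational(1, 13619)), Mul(-1, Add(-12279, -7202))), Mul(-1, Add(-8, -10))) = Add(Add(Rational(3999, 13619), Mul(-1, -19481)), Mul(-1, -18)) = Add(Add(Rational(3999, 13619), 19481), 18) = Add(Rational(265315738, 13619), 18) = Rational(265560880, 13619)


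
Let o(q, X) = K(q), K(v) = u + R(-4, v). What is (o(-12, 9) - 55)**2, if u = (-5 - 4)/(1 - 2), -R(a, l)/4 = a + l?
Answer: 324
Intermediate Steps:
R(a, l) = -4*a - 4*l (R(a, l) = -4*(a + l) = -4*a - 4*l)
u = 9 (u = -9/(-1) = -9*(-1) = 9)
K(v) = 25 - 4*v (K(v) = 9 + (-4*(-4) - 4*v) = 9 + (16 - 4*v) = 25 - 4*v)
o(q, X) = 25 - 4*q
(o(-12, 9) - 55)**2 = ((25 - 4*(-12)) - 55)**2 = ((25 + 48) - 55)**2 = (73 - 55)**2 = 18**2 = 324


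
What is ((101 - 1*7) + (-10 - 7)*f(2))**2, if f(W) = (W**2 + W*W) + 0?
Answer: 1764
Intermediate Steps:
f(W) = 2*W**2 (f(W) = (W**2 + W**2) + 0 = 2*W**2 + 0 = 2*W**2)
((101 - 1*7) + (-10 - 7)*f(2))**2 = ((101 - 1*7) + (-10 - 7)*(2*2**2))**2 = ((101 - 7) - 34*4)**2 = (94 - 17*8)**2 = (94 - 136)**2 = (-42)**2 = 1764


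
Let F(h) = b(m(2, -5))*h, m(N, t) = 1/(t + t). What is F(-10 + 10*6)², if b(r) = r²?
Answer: ¼ ≈ 0.25000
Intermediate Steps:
m(N, t) = 1/(2*t)
F(h) = h/100 (F(h) = ((½)/(-5))²*h = ((½)*(-⅕))²*h = (-⅒)²*h = h/100)
F(-10 + 10*6)² = ((-10 + 10*6)/100)² = ((-10 + 60)/100)² = ((1/100)*50)² = (½)² = ¼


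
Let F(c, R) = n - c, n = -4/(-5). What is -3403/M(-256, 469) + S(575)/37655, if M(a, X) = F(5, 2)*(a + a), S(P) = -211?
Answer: -642968497/404866560 ≈ -1.5881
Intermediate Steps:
n = ⅘ (n = -4*(-⅕) = ⅘ ≈ 0.80000)
F(c, R) = ⅘ - c
M(a, X) = -42*a/5 (M(a, X) = (⅘ - 1*5)*(a + a) = (⅘ - 5)*(2*a) = -42*a/5)
-3403/M(-256, 469) + S(575)/37655 = -3403/((-42/5*(-256))) - 211/37655 = -3403/10752/5 - 211*1/37655 = -3403*5/10752 - 211/37655 = -17015/10752 - 211/37655 = -642968497/404866560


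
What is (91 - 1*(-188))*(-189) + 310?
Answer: -52421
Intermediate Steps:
(91 - 1*(-188))*(-189) + 310 = (91 + 188)*(-189) + 310 = 279*(-189) + 310 = -52731 + 310 = -52421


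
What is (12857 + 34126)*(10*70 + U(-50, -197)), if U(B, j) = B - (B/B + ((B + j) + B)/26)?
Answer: 806745093/26 ≈ 3.1029e+7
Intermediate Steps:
U(B, j) = -1 - j/26 + 12*B/13 (U(B, j) = B - (1 + (j + 2*B)*(1/26)) = B - (1 + (B/13 + j/26)) = B - (1 + B/13 + j/26) = B + (-1 - B/13 - j/26) = -1 - j/26 + 12*B/13)
(12857 + 34126)*(10*70 + U(-50, -197)) = (12857 + 34126)*(10*70 + (-1 - 1/26*(-197) + (12/13)*(-50))) = 46983*(700 + (-1 + 197/26 - 600/13)) = 46983*(700 - 1029/26) = 46983*(17171/26) = 806745093/26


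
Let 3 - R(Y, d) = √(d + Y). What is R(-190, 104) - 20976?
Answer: -20973 - I*√86 ≈ -20973.0 - 9.2736*I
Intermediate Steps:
R(Y, d) = 3 - √(Y + d) (R(Y, d) = 3 - √(d + Y) = 3 - √(Y + d))
R(-190, 104) - 20976 = (3 - √(-190 + 104)) - 20976 = (3 - √(-86)) - 20976 = (3 - I*√86) - 20976 = -20973 - I*√86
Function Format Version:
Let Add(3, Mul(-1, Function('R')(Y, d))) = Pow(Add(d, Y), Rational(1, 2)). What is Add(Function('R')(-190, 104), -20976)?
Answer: Add(-20973, Mul(-1, I, Pow(86, Rational(1, 2)))) ≈ Add(-20973., Mul(-9.2736, I))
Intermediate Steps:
Function('R')(Y, d) = Add(3, Mul(-1, Pow(Add(Y, d), Rational(1, 2)))) (Function('R')(Y, d) = Add(3, Mul(-1, Pow(Add(d, Y), Rational(1, 2)))) = Add(3, Mul(-1, Pow(Add(Y, d), Rational(1, 2)))))
Add(Function('R')(-190, 104), -20976) = Add(Add(3, Mul(-1, Pow(Add(-190, 104), Rational(1, 2)))), -20976) = Add(Add(3, Mul(-1, Pow(-86, Rational(1, 2)))), -20976) = Add(Add(3, Mul(-1, Mul(I, Pow(86, Rational(1, 2))))), -20976) = Add(Add(3, Mul(-1, I, Pow(86, Rational(1, 2)))), -20976) = Add(-20973, Mul(-1, I, Pow(86, Rational(1, 2))))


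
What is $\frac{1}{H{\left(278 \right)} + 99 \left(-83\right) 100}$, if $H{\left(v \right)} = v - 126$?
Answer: $- \frac{1}{821548} \approx -1.2172 \cdot 10^{-6}$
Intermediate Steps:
$H{\left(v \right)} = -126 + v$ ($H{\left(v \right)} = v - 126 = -126 + v$)
$\frac{1}{H{\left(278 \right)} + 99 \left(-83\right) 100} = \frac{1}{\left(-126 + 278\right) + 99 \left(-83\right) 100} = \frac{1}{152 - 821700} = \frac{1}{-821548} = - \frac{1}{821548}$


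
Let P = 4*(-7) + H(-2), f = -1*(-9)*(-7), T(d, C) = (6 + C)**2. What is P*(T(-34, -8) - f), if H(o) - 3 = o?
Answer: -1809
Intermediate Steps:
H(o) = 3 + o
f = -63 (f = 9*(-7) = -63)
P = -27 (P = 4*(-7) + (3 - 2) = -28 + 1 = -27)
P*(T(-34, -8) - f) = -27*((6 - 8)**2 - 1*(-63)) = -27*((-2)**2 + 63) = -27*(4 + 63) = -27*67 = -1809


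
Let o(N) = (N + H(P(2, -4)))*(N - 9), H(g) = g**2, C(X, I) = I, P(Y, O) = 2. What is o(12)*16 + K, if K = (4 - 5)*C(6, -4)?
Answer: 772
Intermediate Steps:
K = 4 (K = (4 - 5)*(-4) = -1*(-4) = 4)
o(N) = (-9 + N)*(4 + N) (o(N) = (N + 2**2)*(N - 9) = (N + 4)*(-9 + N) = (4 + N)*(-9 + N) = (-9 + N)*(4 + N))
o(12)*16 + K = (-36 + 12**2 - 5*12)*16 + 4 = (-36 + 144 - 60)*16 + 4 = 48*16 + 4 = 768 + 4 = 772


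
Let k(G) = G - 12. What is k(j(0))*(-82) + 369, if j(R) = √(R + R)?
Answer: 1353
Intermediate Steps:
j(R) = √2*√R (j(R) = √(2*R) = √2*√R)
k(G) = -12 + G
k(j(0))*(-82) + 369 = (-12 + √2*√0)*(-82) + 369 = (-12 + √2*0)*(-82) + 369 = (-12 + 0)*(-82) + 369 = -12*(-82) + 369 = 984 + 369 = 1353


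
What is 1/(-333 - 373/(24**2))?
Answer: -576/192181 ≈ -0.0029972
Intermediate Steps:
1/(-333 - 373/(24**2)) = 1/(-333 - 373/576) = 1/(-192181/576) = -576/192181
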